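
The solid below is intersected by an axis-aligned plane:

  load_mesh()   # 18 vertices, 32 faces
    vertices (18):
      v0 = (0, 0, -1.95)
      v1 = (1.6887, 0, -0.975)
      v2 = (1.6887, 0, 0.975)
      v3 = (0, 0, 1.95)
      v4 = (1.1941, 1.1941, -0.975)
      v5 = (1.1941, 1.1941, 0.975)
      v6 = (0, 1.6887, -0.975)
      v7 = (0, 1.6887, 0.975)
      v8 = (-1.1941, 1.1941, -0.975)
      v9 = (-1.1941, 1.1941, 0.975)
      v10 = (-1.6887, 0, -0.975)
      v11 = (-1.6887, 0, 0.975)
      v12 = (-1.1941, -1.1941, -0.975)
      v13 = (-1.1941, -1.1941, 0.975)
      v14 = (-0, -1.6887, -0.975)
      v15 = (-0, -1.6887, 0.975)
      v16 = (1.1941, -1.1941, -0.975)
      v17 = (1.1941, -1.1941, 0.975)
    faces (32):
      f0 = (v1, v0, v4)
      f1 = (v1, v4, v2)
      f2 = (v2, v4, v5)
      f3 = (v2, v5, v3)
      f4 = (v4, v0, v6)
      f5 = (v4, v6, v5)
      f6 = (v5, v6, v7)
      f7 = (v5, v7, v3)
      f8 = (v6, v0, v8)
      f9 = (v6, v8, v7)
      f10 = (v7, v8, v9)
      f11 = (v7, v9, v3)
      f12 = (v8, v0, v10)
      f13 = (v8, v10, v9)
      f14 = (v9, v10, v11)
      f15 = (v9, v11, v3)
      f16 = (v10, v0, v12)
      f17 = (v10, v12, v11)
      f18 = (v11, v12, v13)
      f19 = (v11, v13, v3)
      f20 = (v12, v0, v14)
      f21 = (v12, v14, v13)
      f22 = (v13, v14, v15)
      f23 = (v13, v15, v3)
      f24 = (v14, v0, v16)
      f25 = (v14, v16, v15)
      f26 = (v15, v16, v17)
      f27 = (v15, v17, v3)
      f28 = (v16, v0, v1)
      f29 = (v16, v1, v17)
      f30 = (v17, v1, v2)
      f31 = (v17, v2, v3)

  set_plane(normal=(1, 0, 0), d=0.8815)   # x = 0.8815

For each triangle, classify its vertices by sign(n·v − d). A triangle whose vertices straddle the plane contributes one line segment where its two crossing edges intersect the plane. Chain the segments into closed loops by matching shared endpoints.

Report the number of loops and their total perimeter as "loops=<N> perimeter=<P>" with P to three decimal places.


loops=1 perimeter=9.567

Straddling triangles (12 of 32):
  (v1,v0,v4) [+-+] → (0.8815, 0, -1.44105)–(0.8815, 0.8815, -1.23024)  len=0.9064
  (v2,v5,v3) [++-] → (0.8815, 0.8815, 1.23024)–(0.8815, 0, 1.44105)  len=0.9064
  (v4,v0,v6) [+--] → (0.8815, 0.8815, -1.23024)–(0.8815, 1.32358, -0.975)  len=0.5105
  (v4,v6,v5) [+-+] → (0.8815, 1.32358, -0.975)–(0.8815, 1.32358, 0.464515)  len=1.4395
  (v5,v6,v7) [+--] → (0.8815, 1.32358, 0.464515)–(0.8815, 1.32358, 0.975)  len=0.5105
  (v5,v7,v3) [+--] → (0.8815, 1.32358, 0.975)–(0.8815, 0.8815, 1.23024)  len=0.5105
  (v14,v0,v16) [--+] → (0.8815, -0.8815, -1.23024)–(0.8815, -1.32358, -0.975)  len=0.5105
  (v14,v16,v15) [-+-] → (0.8815, -1.32358, -0.975)–(0.8815, -1.32358, -0.464515)  len=0.5105
  (v15,v16,v17) [-++] → (0.8815, -1.32358, -0.464515)–(0.8815, -1.32358, 0.975)  len=1.4395
  (v15,v17,v3) [-+-] → (0.8815, -1.32358, 0.975)–(0.8815, -0.8815, 1.23024)  len=0.5105
  (v16,v0,v1) [+-+] → (0.8815, -0.8815, -1.23024)–(0.8815, 0, -1.44105)  len=0.9064
  (v17,v2,v3) [++-] → (0.8815, 0, 1.44105)–(0.8815, -0.8815, 1.23024)  len=0.9064

Chained into 1 loop(s):
  loop 1: 12 segments, perimeter = 9.5673
Total perimeter = 9.567


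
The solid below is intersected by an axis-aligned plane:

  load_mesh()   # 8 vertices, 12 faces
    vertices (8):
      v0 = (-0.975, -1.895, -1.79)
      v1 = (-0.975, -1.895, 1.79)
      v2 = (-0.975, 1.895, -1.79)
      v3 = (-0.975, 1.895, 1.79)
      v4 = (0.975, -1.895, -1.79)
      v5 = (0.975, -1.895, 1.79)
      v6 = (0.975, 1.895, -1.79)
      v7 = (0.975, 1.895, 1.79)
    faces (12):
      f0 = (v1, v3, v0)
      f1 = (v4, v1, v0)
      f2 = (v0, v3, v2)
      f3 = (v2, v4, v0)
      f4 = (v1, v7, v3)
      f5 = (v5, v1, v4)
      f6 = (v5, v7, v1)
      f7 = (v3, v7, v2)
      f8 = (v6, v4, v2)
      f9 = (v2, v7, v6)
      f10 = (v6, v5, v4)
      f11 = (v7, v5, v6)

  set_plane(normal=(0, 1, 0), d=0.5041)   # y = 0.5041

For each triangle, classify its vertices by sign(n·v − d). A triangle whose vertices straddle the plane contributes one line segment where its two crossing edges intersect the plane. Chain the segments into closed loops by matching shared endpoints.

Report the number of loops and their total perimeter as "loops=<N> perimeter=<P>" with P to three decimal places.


Straddling triangles (8 of 12):
  (v1,v3,v0) [-+-] → (-0.975, 0.5041, 1.79)–(-0.975, 0.5041, 0.476168)  len=1.3138
  (v0,v3,v2) [-++] → (-0.975, 0.5041, 0.476168)–(-0.975, 0.5041, -1.79)  len=2.2662
  (v2,v4,v0) [+--] → (-0.259365, 0.5041, -1.79)–(-0.975, 0.5041, -1.79)  len=0.7156
  (v1,v7,v3) [-++] → (0.259365, 0.5041, 1.79)–(-0.975, 0.5041, 1.79)  len=1.2344
  (v5,v7,v1) [-+-] → (0.975, 0.5041, 1.79)–(0.259365, 0.5041, 1.79)  len=0.7156
  (v6,v4,v2) [+-+] → (0.975, 0.5041, -1.79)–(-0.259365, 0.5041, -1.79)  len=1.2344
  (v6,v5,v4) [+--] → (0.975, 0.5041, -0.476168)–(0.975, 0.5041, -1.79)  len=1.3138
  (v7,v5,v6) [+-+] → (0.975, 0.5041, 1.79)–(0.975, 0.5041, -0.476168)  len=2.2662

Chained into 1 loop(s):
  loop 1: 8 segments, perimeter = 11.0600
Total perimeter = 11.060

loops=1 perimeter=11.060


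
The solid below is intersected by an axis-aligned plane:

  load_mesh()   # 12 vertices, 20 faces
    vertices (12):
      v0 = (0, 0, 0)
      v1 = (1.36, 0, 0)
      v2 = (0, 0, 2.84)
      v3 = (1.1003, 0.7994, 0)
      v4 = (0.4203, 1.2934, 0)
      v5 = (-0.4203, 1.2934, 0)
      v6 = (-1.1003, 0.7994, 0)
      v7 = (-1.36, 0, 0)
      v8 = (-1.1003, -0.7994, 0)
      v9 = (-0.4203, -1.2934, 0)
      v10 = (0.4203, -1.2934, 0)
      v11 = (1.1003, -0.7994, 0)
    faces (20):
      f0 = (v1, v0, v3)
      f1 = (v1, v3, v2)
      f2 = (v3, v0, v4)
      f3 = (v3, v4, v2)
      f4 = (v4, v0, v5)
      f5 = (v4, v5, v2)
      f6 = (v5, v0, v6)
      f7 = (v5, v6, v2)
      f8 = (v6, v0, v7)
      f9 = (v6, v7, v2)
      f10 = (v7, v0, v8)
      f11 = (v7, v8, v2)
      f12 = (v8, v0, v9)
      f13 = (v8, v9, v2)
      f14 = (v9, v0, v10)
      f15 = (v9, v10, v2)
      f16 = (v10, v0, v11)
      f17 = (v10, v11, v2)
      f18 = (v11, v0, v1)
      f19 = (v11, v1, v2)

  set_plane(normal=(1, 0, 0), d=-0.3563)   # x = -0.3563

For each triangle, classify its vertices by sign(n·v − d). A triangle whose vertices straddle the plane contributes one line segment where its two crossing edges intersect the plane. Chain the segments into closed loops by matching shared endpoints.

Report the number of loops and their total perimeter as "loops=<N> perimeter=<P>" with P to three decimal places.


loops=1 perimeter=7.578

Straddling triangles (12 of 20):
  (v4,v0,v5) [++-] → (-0.3563, 1.09645, 0)–(-0.3563, 1.2934, 0)  len=0.1969
  (v4,v5,v2) [+-+] → (-0.3563, 1.2934, 0)–(-0.3563, 1.09645, 0.432453)  len=0.4752
  (v5,v0,v6) [-+-] → (-0.3563, 1.09645, 0)–(-0.3563, 0.258862, 0)  len=0.8376
  (v5,v6,v2) [--+] → (-0.3563, 0.258862, 1.92035)–(-0.3563, 1.09645, 0.432453)  len=1.7075
  (v6,v0,v7) [-+-] → (-0.3563, 0.258862, 0)–(-0.3563, 0, 0)  len=0.2589
  (v6,v7,v2) [--+] → (-0.3563, 0, 2.09596)–(-0.3563, 0.258862, 1.92035)  len=0.3128
  (v7,v0,v8) [-+-] → (-0.3563, 0, 0)–(-0.3563, -0.258862, 0)  len=0.2589
  (v7,v8,v2) [--+] → (-0.3563, -0.258862, 1.92035)–(-0.3563, 0, 2.09596)  len=0.3128
  (v8,v0,v9) [-+-] → (-0.3563, -0.258862, 0)–(-0.3563, -1.09645, 0)  len=0.8376
  (v8,v9,v2) [--+] → (-0.3563, -1.09645, 0.432453)–(-0.3563, -0.258862, 1.92035)  len=1.7075
  (v9,v0,v10) [-++] → (-0.3563, -1.09645, 0)–(-0.3563, -1.2934, 0)  len=0.1969
  (v9,v10,v2) [-++] → (-0.3563, -1.2934, 0)–(-0.3563, -1.09645, 0.432453)  len=0.4752

Chained into 1 loop(s):
  loop 1: 12 segments, perimeter = 7.5777
Total perimeter = 7.578


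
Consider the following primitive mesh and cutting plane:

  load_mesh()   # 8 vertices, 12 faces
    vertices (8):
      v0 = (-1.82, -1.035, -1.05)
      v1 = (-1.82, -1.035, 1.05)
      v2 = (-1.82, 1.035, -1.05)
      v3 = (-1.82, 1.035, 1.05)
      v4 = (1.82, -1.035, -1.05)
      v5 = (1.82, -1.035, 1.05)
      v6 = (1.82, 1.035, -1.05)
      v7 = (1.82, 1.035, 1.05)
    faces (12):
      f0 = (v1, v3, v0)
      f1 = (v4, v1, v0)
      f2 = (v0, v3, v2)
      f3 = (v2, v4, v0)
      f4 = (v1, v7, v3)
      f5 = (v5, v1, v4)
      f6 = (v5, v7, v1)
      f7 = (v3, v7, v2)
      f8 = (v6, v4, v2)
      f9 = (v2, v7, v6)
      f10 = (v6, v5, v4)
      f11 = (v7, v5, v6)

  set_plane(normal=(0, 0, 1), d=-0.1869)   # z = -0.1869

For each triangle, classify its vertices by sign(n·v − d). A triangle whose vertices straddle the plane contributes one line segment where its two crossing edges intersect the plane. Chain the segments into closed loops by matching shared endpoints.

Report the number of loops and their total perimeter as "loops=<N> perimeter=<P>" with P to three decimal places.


Straddling triangles (8 of 12):
  (v1,v3,v0) [++-] → (-1.82, -0.18423, -0.1869)–(-1.82, -1.035, -0.1869)  len=0.8508
  (v4,v1,v0) [-+-] → (0.32396, -1.035, -0.1869)–(-1.82, -1.035, -0.1869)  len=2.1440
  (v0,v3,v2) [-+-] → (-1.82, -0.18423, -0.1869)–(-1.82, 1.035, -0.1869)  len=1.2192
  (v5,v1,v4) [++-] → (0.32396, -1.035, -0.1869)–(1.82, -1.035, -0.1869)  len=1.4960
  (v3,v7,v2) [++-] → (-0.32396, 1.035, -0.1869)–(-1.82, 1.035, -0.1869)  len=1.4960
  (v2,v7,v6) [-+-] → (-0.32396, 1.035, -0.1869)–(1.82, 1.035, -0.1869)  len=2.1440
  (v6,v5,v4) [-+-] → (1.82, 0.18423, -0.1869)–(1.82, -1.035, -0.1869)  len=1.2192
  (v7,v5,v6) [++-] → (1.82, 0.18423, -0.1869)–(1.82, 1.035, -0.1869)  len=0.8508

Chained into 1 loop(s):
  loop 1: 8 segments, perimeter = 11.4200
Total perimeter = 11.420

loops=1 perimeter=11.420


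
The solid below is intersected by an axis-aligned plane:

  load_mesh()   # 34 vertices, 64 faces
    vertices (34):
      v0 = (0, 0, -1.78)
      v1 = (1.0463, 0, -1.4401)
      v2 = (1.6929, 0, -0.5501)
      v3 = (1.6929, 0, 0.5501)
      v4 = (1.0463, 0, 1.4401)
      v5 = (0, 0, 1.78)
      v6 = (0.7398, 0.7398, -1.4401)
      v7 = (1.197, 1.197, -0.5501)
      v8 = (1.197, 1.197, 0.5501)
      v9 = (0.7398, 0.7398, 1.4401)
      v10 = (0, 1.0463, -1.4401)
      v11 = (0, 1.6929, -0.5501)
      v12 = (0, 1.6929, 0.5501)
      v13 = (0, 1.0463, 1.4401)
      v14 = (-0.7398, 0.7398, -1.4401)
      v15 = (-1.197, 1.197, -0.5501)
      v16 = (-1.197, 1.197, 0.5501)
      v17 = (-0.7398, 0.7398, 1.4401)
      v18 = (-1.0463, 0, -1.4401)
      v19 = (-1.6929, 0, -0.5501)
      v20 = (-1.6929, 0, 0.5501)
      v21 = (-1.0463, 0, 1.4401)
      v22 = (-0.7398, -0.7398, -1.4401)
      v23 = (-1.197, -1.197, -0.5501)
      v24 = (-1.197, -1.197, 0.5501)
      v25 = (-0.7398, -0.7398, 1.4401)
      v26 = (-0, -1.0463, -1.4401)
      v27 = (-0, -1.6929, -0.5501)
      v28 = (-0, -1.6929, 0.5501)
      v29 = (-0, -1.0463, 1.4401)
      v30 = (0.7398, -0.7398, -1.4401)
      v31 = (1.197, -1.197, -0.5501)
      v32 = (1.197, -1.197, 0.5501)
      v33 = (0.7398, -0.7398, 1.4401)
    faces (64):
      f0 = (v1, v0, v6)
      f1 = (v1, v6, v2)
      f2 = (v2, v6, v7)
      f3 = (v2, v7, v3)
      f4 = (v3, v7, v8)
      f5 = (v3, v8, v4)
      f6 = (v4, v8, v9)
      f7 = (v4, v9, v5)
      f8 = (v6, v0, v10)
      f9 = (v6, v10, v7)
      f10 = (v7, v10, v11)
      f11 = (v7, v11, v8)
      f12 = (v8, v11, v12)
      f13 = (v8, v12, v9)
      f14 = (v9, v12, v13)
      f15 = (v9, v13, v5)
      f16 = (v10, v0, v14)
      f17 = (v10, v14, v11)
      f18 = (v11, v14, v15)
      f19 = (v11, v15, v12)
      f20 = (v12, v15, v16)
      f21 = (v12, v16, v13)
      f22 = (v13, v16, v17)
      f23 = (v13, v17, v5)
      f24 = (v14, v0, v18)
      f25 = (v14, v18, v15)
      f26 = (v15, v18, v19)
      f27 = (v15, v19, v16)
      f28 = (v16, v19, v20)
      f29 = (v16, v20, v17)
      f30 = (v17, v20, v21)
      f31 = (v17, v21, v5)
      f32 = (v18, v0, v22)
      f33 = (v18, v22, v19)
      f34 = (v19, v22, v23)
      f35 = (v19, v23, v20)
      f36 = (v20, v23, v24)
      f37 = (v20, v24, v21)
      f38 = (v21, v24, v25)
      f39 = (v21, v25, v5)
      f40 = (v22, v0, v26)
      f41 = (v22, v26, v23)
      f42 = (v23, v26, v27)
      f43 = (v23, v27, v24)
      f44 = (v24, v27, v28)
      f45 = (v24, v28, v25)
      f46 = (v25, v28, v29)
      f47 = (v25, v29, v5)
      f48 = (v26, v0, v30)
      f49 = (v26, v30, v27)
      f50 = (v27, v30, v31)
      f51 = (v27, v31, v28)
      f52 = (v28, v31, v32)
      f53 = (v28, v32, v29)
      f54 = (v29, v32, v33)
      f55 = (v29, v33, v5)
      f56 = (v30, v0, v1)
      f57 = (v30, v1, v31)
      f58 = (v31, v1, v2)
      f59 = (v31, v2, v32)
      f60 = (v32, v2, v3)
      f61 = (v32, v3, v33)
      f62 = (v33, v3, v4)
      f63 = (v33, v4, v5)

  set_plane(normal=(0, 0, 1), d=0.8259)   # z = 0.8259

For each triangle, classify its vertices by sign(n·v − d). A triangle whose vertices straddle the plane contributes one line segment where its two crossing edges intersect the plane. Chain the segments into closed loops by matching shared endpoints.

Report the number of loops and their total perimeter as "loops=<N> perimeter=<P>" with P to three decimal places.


Straddling triangles (16 of 64):
  (v3,v8,v4) [--+] → (1.1503, 0.826064, 0.8259)–(1.49253, 0, 0.8259)  len=0.8941
  (v4,v8,v9) [+-+] → (1.1503, 0.826064, 0.8259)–(1.05532, 1.05532, 0.8259)  len=0.2482
  (v8,v12,v9) [--+] → (0.229255, 1.39755, 0.8259)–(1.05532, 1.05532, 0.8259)  len=0.8941
  (v9,v12,v13) [+-+] → (0.229255, 1.39755, 0.8259)–(0, 1.49253, 0.8259)  len=0.2482
  (v12,v16,v13) [--+] → (-0.826064, 1.1503, 0.8259)–(0, 1.49253, 0.8259)  len=0.8941
  (v13,v16,v17) [+-+] → (-0.826064, 1.1503, 0.8259)–(-1.05532, 1.05532, 0.8259)  len=0.2482
  (v16,v20,v17) [--+] → (-1.39755, 0.229255, 0.8259)–(-1.05532, 1.05532, 0.8259)  len=0.8941
  (v17,v20,v21) [+-+] → (-1.39755, 0.229255, 0.8259)–(-1.49253, 0, 0.8259)  len=0.2482
  (v20,v24,v21) [--+] → (-1.1503, -0.826064, 0.8259)–(-1.49253, 0, 0.8259)  len=0.8941
  (v21,v24,v25) [+-+] → (-1.1503, -0.826064, 0.8259)–(-1.05532, -1.05532, 0.8259)  len=0.2482
  (v24,v28,v25) [--+] → (-0.229255, -1.39755, 0.8259)–(-1.05532, -1.05532, 0.8259)  len=0.8941
  (v25,v28,v29) [+-+] → (-0.229255, -1.39755, 0.8259)–(0, -1.49253, 0.8259)  len=0.2482
  (v28,v32,v29) [--+] → (0.826064, -1.1503, 0.8259)–(0, -1.49253, 0.8259)  len=0.8941
  (v29,v32,v33) [+-+] → (0.826064, -1.1503, 0.8259)–(1.05532, -1.05532, 0.8259)  len=0.2482
  (v32,v3,v33) [--+] → (1.39755, -0.229255, 0.8259)–(1.05532, -1.05532, 0.8259)  len=0.8941
  (v33,v3,v4) [+-+] → (1.39755, -0.229255, 0.8259)–(1.49253, 0, 0.8259)  len=0.2482

Chained into 1 loop(s):
  loop 1: 16 segments, perimeter = 9.1384
Total perimeter = 9.138

loops=1 perimeter=9.138


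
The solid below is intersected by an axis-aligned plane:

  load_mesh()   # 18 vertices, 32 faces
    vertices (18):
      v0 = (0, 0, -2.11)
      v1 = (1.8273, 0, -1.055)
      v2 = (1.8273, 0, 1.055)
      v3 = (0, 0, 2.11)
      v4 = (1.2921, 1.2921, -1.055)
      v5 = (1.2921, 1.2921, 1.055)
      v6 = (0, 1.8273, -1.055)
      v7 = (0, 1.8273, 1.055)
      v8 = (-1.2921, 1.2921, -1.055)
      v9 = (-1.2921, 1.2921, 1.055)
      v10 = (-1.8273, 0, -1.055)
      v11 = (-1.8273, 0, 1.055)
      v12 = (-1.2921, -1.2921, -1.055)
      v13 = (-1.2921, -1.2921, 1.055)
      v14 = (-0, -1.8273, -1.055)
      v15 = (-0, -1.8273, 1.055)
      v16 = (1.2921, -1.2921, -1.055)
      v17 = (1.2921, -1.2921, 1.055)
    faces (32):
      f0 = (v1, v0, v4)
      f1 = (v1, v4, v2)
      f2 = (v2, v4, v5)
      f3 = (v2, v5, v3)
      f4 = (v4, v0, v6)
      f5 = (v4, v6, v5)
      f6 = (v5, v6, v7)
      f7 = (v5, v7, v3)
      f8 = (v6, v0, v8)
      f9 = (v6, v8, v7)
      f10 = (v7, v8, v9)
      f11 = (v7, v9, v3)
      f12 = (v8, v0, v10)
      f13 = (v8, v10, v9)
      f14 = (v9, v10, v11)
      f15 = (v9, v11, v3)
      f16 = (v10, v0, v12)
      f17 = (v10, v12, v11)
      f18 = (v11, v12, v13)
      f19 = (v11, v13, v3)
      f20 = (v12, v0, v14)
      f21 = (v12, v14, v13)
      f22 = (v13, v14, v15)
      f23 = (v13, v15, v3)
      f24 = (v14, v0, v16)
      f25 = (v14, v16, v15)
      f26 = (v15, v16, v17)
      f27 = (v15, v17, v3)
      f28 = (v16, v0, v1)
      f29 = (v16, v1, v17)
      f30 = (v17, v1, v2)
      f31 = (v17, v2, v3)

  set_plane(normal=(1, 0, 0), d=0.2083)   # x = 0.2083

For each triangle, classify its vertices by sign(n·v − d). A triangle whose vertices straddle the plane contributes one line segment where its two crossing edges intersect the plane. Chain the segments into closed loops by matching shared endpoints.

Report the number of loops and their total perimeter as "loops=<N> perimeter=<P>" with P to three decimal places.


loops=1 perimeter=12.156

Straddling triangles (12 of 32):
  (v1,v0,v4) [+-+] → (0.2083, 0, -1.98974)–(0.2083, 0.2083, -1.93992)  len=0.2142
  (v2,v5,v3) [++-] → (0.2083, 0.2083, 1.93992)–(0.2083, 0, 1.98974)  len=0.2142
  (v4,v0,v6) [+--] → (0.2083, 0.2083, -1.93992)–(0.2083, 1.74102, -1.055)  len=1.7698
  (v4,v6,v5) [+-+] → (0.2083, 1.74102, -1.055)–(0.2083, 1.74102, -0.714846)  len=0.3402
  (v5,v6,v7) [+--] → (0.2083, 1.74102, -0.714846)–(0.2083, 1.74102, 1.055)  len=1.7698
  (v5,v7,v3) [+--] → (0.2083, 1.74102, 1.055)–(0.2083, 0.2083, 1.93992)  len=1.7698
  (v14,v0,v16) [--+] → (0.2083, -0.2083, -1.93992)–(0.2083, -1.74102, -1.055)  len=1.7698
  (v14,v16,v15) [-+-] → (0.2083, -1.74102, -1.055)–(0.2083, -1.74102, 0.714846)  len=1.7698
  (v15,v16,v17) [-++] → (0.2083, -1.74102, 0.714846)–(0.2083, -1.74102, 1.055)  len=0.3402
  (v15,v17,v3) [-+-] → (0.2083, -1.74102, 1.055)–(0.2083, -0.2083, 1.93992)  len=1.7698
  (v16,v0,v1) [+-+] → (0.2083, -0.2083, -1.93992)–(0.2083, 0, -1.98974)  len=0.2142
  (v17,v2,v3) [++-] → (0.2083, 0, 1.98974)–(0.2083, -0.2083, 1.93992)  len=0.2142

Chained into 1 loop(s):
  loop 1: 12 segments, perimeter = 12.1560
Total perimeter = 12.156


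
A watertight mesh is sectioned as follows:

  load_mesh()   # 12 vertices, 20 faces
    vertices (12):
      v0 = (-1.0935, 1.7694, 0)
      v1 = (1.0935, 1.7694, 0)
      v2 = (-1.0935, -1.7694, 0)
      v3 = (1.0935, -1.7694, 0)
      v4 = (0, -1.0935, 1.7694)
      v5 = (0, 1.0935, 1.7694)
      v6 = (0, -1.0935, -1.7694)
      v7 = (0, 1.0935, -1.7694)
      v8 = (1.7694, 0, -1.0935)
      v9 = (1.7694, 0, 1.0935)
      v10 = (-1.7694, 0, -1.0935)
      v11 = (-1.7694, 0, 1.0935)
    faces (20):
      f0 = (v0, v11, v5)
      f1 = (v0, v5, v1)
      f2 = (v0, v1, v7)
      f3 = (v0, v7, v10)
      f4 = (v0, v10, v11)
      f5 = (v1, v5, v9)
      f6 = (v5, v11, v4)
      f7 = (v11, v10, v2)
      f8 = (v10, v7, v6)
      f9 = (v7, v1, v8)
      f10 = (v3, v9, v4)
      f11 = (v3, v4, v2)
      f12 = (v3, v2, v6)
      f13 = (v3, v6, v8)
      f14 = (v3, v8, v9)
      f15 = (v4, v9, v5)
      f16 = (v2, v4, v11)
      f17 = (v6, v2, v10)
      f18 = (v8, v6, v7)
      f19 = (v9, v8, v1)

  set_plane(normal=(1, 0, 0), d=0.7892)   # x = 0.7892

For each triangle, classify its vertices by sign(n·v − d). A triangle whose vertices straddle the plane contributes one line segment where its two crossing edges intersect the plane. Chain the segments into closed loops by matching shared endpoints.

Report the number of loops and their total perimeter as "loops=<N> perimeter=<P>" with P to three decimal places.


Straddling triangles (10 of 20):
  (v0,v5,v1) [--+] → (0.7892, 1.58131, 0.49239)–(0.7892, 1.7694, 0)  len=0.5271
  (v0,v1,v7) [-+-] → (0.7892, 1.7694, 0)–(0.7892, 1.58131, -0.49239)  len=0.5271
  (v1,v5,v9) [+-+] → (0.7892, 1.58131, 0.49239)–(0.7892, 0.60577, 1.46793)  len=1.3796
  (v7,v1,v8) [-++] → (0.7892, 1.58131, -0.49239)–(0.7892, 0.60577, -1.46793)  len=1.3796
  (v3,v9,v4) [++-] → (0.7892, -0.60577, 1.46793)–(0.7892, -1.58131, 0.49239)  len=1.3796
  (v3,v4,v2) [+--] → (0.7892, -1.58131, 0.49239)–(0.7892, -1.7694, 0)  len=0.5271
  (v3,v2,v6) [+--] → (0.7892, -1.7694, 0)–(0.7892, -1.58131, -0.49239)  len=0.5271
  (v3,v6,v8) [+-+] → (0.7892, -1.58131, -0.49239)–(0.7892, -0.60577, -1.46793)  len=1.3796
  (v4,v9,v5) [-+-] → (0.7892, -0.60577, 1.46793)–(0.7892, 0.60577, 1.46793)  len=1.2115
  (v8,v6,v7) [+--] → (0.7892, -0.60577, -1.46793)–(0.7892, 0.60577, -1.46793)  len=1.2115

Chained into 1 loop(s):
  loop 1: 10 segments, perimeter = 10.0499
Total perimeter = 10.050

loops=1 perimeter=10.050


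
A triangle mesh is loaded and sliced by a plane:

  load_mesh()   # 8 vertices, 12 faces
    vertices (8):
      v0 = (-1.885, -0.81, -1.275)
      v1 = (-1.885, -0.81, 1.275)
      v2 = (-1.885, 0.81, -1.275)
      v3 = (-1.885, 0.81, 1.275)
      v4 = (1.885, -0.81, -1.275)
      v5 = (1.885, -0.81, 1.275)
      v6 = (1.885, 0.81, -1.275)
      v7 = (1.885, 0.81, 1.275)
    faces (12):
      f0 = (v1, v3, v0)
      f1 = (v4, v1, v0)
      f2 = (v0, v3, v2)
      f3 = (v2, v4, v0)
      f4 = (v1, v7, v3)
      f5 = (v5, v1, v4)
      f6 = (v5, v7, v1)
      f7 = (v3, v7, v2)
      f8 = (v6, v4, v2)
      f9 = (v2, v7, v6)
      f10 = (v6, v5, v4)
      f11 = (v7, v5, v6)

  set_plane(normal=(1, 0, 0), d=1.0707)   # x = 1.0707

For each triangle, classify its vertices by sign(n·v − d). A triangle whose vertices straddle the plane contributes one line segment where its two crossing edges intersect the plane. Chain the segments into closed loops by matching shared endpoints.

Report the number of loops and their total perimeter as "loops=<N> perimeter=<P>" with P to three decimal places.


Straddling triangles (8 of 12):
  (v4,v1,v0) [+--] → (1.0707, -0.81, -0.724214)–(1.0707, -0.81, -1.275)  len=0.5508
  (v2,v4,v0) [-+-] → (1.0707, -0.460089, -1.275)–(1.0707, -0.81, -1.275)  len=0.3499
  (v1,v7,v3) [-+-] → (1.0707, 0.460089, 1.275)–(1.0707, 0.81, 1.275)  len=0.3499
  (v5,v1,v4) [+-+] → (1.0707, -0.81, 1.275)–(1.0707, -0.81, -0.724214)  len=1.9992
  (v5,v7,v1) [++-] → (1.0707, 0.460089, 1.275)–(1.0707, -0.81, 1.275)  len=1.2701
  (v3,v7,v2) [-+-] → (1.0707, 0.81, 1.275)–(1.0707, 0.81, 0.724214)  len=0.5508
  (v6,v4,v2) [++-] → (1.0707, -0.460089, -1.275)–(1.0707, 0.81, -1.275)  len=1.2701
  (v2,v7,v6) [-++] → (1.0707, 0.81, 0.724214)–(1.0707, 0.81, -1.275)  len=1.9992

Chained into 1 loop(s):
  loop 1: 8 segments, perimeter = 8.3400
Total perimeter = 8.340

loops=1 perimeter=8.340


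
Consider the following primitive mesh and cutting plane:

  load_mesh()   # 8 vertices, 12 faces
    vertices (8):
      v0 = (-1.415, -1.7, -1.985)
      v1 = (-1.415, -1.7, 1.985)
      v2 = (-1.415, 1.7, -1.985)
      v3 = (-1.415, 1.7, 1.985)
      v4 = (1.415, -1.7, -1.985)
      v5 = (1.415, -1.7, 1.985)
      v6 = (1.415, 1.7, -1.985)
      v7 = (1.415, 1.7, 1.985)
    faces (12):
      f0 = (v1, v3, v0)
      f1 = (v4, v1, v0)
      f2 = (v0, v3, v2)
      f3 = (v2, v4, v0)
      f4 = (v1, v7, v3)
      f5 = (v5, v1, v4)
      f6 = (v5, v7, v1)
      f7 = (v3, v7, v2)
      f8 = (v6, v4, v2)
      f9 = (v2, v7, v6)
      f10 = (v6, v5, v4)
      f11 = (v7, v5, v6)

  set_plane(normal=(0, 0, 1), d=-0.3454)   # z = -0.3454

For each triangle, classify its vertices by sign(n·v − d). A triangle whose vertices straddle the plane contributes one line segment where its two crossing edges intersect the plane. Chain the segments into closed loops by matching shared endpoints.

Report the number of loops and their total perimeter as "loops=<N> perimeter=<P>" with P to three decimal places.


loops=1 perimeter=12.460

Straddling triangles (8 of 12):
  (v1,v3,v0) [++-] → (-1.415, -0.295809, -0.3454)–(-1.415, -1.7, -0.3454)  len=1.4042
  (v4,v1,v0) [-+-] → (0.246217, -1.7, -0.3454)–(-1.415, -1.7, -0.3454)  len=1.6612
  (v0,v3,v2) [-+-] → (-1.415, -0.295809, -0.3454)–(-1.415, 1.7, -0.3454)  len=1.9958
  (v5,v1,v4) [++-] → (0.246217, -1.7, -0.3454)–(1.415, -1.7, -0.3454)  len=1.1688
  (v3,v7,v2) [++-] → (-0.246217, 1.7, -0.3454)–(-1.415, 1.7, -0.3454)  len=1.1688
  (v2,v7,v6) [-+-] → (-0.246217, 1.7, -0.3454)–(1.415, 1.7, -0.3454)  len=1.6612
  (v6,v5,v4) [-+-] → (1.415, 0.295809, -0.3454)–(1.415, -1.7, -0.3454)  len=1.9958
  (v7,v5,v6) [++-] → (1.415, 0.295809, -0.3454)–(1.415, 1.7, -0.3454)  len=1.4042

Chained into 1 loop(s):
  loop 1: 8 segments, perimeter = 12.4600
Total perimeter = 12.460


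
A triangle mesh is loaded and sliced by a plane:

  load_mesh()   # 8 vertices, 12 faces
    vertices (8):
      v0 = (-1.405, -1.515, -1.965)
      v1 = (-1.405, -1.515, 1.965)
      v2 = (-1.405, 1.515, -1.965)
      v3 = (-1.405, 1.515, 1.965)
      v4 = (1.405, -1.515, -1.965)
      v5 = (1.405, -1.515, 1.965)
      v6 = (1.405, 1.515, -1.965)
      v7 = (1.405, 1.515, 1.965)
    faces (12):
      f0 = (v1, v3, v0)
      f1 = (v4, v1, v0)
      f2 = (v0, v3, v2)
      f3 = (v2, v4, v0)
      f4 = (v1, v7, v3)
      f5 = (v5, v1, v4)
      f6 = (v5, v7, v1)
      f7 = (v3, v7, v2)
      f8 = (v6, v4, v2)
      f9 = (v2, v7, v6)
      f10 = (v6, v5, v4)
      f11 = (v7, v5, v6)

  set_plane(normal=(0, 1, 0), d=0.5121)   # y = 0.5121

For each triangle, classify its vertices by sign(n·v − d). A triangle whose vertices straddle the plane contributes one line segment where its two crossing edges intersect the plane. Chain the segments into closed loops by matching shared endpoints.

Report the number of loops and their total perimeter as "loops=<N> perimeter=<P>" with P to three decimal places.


loops=1 perimeter=13.480

Straddling triangles (8 of 12):
  (v1,v3,v0) [-+-] → (-1.405, 0.5121, 1.965)–(-1.405, 0.5121, 0.664209)  len=1.3008
  (v0,v3,v2) [-++] → (-1.405, 0.5121, 0.664209)–(-1.405, 0.5121, -1.965)  len=2.6292
  (v2,v4,v0) [+--] → (-0.474918, 0.5121, -1.965)–(-1.405, 0.5121, -1.965)  len=0.9301
  (v1,v7,v3) [-++] → (0.474918, 0.5121, 1.965)–(-1.405, 0.5121, 1.965)  len=1.8799
  (v5,v7,v1) [-+-] → (1.405, 0.5121, 1.965)–(0.474918, 0.5121, 1.965)  len=0.9301
  (v6,v4,v2) [+-+] → (1.405, 0.5121, -1.965)–(-0.474918, 0.5121, -1.965)  len=1.8799
  (v6,v5,v4) [+--] → (1.405, 0.5121, -0.664209)–(1.405, 0.5121, -1.965)  len=1.3008
  (v7,v5,v6) [+-+] → (1.405, 0.5121, 1.965)–(1.405, 0.5121, -0.664209)  len=2.6292

Chained into 1 loop(s):
  loop 1: 8 segments, perimeter = 13.4800
Total perimeter = 13.480


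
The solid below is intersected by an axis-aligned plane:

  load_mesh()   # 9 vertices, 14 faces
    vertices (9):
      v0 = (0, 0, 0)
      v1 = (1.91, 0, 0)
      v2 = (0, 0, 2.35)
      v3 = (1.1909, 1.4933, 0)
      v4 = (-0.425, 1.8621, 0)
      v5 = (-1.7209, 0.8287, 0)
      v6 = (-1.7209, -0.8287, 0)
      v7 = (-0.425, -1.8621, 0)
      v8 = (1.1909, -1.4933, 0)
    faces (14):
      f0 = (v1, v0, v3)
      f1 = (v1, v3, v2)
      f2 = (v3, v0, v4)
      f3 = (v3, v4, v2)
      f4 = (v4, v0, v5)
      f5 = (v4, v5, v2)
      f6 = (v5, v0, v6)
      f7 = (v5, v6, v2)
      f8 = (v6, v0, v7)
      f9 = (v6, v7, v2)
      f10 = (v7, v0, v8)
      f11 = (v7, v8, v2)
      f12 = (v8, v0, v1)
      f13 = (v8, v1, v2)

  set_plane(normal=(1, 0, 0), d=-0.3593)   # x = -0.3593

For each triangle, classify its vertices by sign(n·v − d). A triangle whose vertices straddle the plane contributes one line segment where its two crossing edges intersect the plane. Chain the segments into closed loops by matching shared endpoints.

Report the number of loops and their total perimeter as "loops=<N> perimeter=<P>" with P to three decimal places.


loops=1 perimeter=9.049

Straddling triangles (10 of 14):
  (v3,v0,v4) [++-] → (-0.3593, 1.57424, 0)–(-0.3593, 1.84711, 0)  len=0.2729
  (v3,v4,v2) [+-+] → (-0.3593, 1.84711, 0)–(-0.3593, 1.57424, 0.363282)  len=0.4543
  (v4,v0,v5) [-+-] → (-0.3593, 1.57424, 0)–(-0.3593, 0.173021, 0)  len=1.4012
  (v4,v5,v2) [--+] → (-0.3593, 0.173021, 1.85935)–(-0.3593, 1.57424, 0.363282)  len=2.0498
  (v5,v0,v6) [-+-] → (-0.3593, 0.173021, 0)–(-0.3593, -0.173021, 0)  len=0.3460
  (v5,v6,v2) [--+] → (-0.3593, -0.173021, 1.85935)–(-0.3593, 0.173021, 1.85935)  len=0.3460
  (v6,v0,v7) [-+-] → (-0.3593, -0.173021, 0)–(-0.3593, -1.57424, 0)  len=1.4012
  (v6,v7,v2) [--+] → (-0.3593, -1.57424, 0.363282)–(-0.3593, -0.173021, 1.85935)  len=2.0498
  (v7,v0,v8) [-++] → (-0.3593, -1.57424, 0)–(-0.3593, -1.84711, 0)  len=0.2729
  (v7,v8,v2) [-++] → (-0.3593, -1.84711, 0)–(-0.3593, -1.57424, 0.363282)  len=0.4543

Chained into 1 loop(s):
  loop 1: 10 segments, perimeter = 9.0485
Total perimeter = 9.049


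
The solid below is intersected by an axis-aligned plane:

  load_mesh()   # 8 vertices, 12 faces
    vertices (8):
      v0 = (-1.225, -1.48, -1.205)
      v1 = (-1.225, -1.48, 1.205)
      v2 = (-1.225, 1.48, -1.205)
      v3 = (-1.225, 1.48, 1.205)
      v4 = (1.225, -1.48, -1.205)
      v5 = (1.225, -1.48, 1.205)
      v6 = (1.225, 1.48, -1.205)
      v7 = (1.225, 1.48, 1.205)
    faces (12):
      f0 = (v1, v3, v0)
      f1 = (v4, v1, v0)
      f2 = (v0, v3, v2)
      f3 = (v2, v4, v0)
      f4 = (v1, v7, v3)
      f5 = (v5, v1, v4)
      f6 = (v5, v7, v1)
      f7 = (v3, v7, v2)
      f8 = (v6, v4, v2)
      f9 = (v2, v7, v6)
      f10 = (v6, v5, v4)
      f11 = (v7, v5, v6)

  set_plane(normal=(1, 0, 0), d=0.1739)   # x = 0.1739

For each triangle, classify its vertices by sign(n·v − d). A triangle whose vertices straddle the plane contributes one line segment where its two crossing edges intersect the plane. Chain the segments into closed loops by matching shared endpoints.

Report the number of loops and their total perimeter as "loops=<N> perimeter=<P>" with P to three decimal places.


loops=1 perimeter=10.740

Straddling triangles (8 of 12):
  (v4,v1,v0) [+--] → (0.1739, -1.48, -0.171061)–(0.1739, -1.48, -1.205)  len=1.0339
  (v2,v4,v0) [-+-] → (0.1739, -0.2101, -1.205)–(0.1739, -1.48, -1.205)  len=1.2699
  (v1,v7,v3) [-+-] → (0.1739, 0.2101, 1.205)–(0.1739, 1.48, 1.205)  len=1.2699
  (v5,v1,v4) [+-+] → (0.1739, -1.48, 1.205)–(0.1739, -1.48, -0.171061)  len=1.3761
  (v5,v7,v1) [++-] → (0.1739, 0.2101, 1.205)–(0.1739, -1.48, 1.205)  len=1.6901
  (v3,v7,v2) [-+-] → (0.1739, 1.48, 1.205)–(0.1739, 1.48, 0.171061)  len=1.0339
  (v6,v4,v2) [++-] → (0.1739, -0.2101, -1.205)–(0.1739, 1.48, -1.205)  len=1.6901
  (v2,v7,v6) [-++] → (0.1739, 1.48, 0.171061)–(0.1739, 1.48, -1.205)  len=1.3761

Chained into 1 loop(s):
  loop 1: 8 segments, perimeter = 10.7400
Total perimeter = 10.740


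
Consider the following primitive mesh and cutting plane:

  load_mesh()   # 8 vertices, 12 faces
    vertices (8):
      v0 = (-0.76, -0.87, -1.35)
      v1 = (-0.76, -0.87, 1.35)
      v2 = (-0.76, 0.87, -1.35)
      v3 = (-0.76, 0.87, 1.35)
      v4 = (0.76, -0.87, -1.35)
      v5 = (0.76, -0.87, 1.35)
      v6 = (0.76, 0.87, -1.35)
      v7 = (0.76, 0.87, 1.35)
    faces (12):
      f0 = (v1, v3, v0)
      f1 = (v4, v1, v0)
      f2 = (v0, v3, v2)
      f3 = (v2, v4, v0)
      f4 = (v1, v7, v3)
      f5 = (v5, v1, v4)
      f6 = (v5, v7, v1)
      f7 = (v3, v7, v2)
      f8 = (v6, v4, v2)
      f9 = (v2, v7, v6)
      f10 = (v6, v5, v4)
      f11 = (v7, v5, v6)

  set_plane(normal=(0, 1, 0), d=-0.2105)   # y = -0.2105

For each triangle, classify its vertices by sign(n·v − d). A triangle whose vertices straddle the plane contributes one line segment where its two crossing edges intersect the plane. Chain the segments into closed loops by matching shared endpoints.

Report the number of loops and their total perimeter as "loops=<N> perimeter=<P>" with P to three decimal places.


Straddling triangles (8 of 12):
  (v1,v3,v0) [-+-] → (-0.76, -0.2105, 1.35)–(-0.76, -0.2105, -0.326638)  len=1.6766
  (v0,v3,v2) [-++] → (-0.76, -0.2105, -0.326638)–(-0.76, -0.2105, -1.35)  len=1.0234
  (v2,v4,v0) [+--] → (0.183885, -0.2105, -1.35)–(-0.76, -0.2105, -1.35)  len=0.9439
  (v1,v7,v3) [-++] → (-0.183885, -0.2105, 1.35)–(-0.76, -0.2105, 1.35)  len=0.5761
  (v5,v7,v1) [-+-] → (0.76, -0.2105, 1.35)–(-0.183885, -0.2105, 1.35)  len=0.9439
  (v6,v4,v2) [+-+] → (0.76, -0.2105, -1.35)–(0.183885, -0.2105, -1.35)  len=0.5761
  (v6,v5,v4) [+--] → (0.76, -0.2105, 0.326638)–(0.76, -0.2105, -1.35)  len=1.6766
  (v7,v5,v6) [+-+] → (0.76, -0.2105, 1.35)–(0.76, -0.2105, 0.326638)  len=1.0234

Chained into 1 loop(s):
  loop 1: 8 segments, perimeter = 8.4400
Total perimeter = 8.440

loops=1 perimeter=8.440


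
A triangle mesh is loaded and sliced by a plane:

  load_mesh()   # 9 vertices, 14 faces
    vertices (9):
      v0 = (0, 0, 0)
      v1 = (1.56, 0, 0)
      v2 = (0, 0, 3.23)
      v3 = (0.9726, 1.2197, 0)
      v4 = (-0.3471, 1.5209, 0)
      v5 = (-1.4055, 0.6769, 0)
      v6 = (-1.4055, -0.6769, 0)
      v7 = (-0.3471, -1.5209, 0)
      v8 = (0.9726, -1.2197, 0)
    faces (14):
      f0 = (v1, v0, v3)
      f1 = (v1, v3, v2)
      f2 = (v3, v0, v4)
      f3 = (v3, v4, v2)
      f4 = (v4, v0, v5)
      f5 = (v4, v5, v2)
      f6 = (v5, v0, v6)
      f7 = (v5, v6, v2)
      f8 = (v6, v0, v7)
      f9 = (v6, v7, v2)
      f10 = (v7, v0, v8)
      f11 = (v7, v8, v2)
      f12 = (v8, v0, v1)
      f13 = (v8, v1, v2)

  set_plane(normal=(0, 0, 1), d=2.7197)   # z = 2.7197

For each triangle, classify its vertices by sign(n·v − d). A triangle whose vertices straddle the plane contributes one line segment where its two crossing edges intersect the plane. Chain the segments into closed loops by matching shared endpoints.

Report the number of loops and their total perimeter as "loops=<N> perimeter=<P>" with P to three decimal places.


Straddling triangles (7 of 14):
  (v1,v3,v2) [--+] → (0.153659, 0.192697, 2.7197)–(0.246461, 0, 2.7197)  len=0.2139
  (v3,v4,v2) [--+] → (-0.0548375, 0.240283, 2.7197)–(0.153659, 0.192697, 2.7197)  len=0.2139
  (v4,v5,v2) [--+] → (-0.222052, 0.106942, 2.7197)–(-0.0548375, 0.240283, 2.7197)  len=0.2139
  (v5,v6,v2) [--+] → (-0.222052, -0.106942, 2.7197)–(-0.222052, 0.106942, 2.7197)  len=0.2139
  (v6,v7,v2) [--+] → (-0.0548375, -0.240283, 2.7197)–(-0.222052, -0.106942, 2.7197)  len=0.2139
  (v7,v8,v2) [--+] → (0.153659, -0.192697, 2.7197)–(-0.0548375, -0.240283, 2.7197)  len=0.2139
  (v8,v1,v2) [--+] → (0.246461, 0, 2.7197)–(0.153659, -0.192697, 2.7197)  len=0.2139

Chained into 1 loop(s):
  loop 1: 7 segments, perimeter = 1.4971
Total perimeter = 1.497

loops=1 perimeter=1.497


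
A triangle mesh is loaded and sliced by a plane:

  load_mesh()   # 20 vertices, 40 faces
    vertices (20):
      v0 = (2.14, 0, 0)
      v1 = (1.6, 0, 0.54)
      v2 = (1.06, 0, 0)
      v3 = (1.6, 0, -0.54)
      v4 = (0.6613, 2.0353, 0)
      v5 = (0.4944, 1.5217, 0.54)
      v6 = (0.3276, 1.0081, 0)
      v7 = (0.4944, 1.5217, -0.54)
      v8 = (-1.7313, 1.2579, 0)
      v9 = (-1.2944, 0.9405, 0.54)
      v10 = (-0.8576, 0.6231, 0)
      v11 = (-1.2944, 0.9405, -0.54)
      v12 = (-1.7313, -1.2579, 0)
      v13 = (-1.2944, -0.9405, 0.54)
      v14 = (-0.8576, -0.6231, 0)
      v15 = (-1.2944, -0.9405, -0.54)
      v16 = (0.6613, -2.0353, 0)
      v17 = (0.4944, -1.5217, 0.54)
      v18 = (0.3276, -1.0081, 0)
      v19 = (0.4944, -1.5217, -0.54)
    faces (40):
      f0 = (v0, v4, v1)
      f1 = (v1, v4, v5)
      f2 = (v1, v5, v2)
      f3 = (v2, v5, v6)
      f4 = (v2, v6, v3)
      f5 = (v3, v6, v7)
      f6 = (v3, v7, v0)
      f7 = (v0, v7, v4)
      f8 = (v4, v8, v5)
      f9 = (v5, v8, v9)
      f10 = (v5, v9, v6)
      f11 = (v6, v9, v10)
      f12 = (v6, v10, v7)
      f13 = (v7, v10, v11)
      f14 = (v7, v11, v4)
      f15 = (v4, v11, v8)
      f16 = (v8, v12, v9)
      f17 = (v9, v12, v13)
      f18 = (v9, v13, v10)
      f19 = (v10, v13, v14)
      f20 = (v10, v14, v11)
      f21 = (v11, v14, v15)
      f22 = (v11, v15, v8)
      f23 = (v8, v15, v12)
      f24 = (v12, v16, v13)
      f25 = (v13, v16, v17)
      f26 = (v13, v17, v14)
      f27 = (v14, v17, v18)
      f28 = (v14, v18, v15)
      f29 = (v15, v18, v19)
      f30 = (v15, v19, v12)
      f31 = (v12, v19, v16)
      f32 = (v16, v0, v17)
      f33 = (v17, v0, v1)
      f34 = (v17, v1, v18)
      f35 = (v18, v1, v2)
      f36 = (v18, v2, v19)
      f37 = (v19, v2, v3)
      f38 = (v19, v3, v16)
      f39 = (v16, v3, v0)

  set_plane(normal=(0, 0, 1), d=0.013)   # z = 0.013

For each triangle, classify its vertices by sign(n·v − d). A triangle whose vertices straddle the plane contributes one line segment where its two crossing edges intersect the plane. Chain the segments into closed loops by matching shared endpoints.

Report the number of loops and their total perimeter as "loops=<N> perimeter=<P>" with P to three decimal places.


Straddling triangles (20 of 40):
  (v0,v4,v1) [--+] → (0.683898, 1.9863, 0.013)–(2.127, 0, 0.013)  len=2.4552
  (v1,v4,v5) [+-+] → (0.683898, 1.9863, 0.013)–(0.657282, 2.02294, 0.013)  len=0.0453
  (v1,v5,v2) [++-] → (1.04638, 0.0366335, 0.013)–(1.073, 0, 0.013)  len=0.0453
  (v2,v5,v6) [-+-] → (1.04638, 0.0366335, 0.013)–(0.331616, 1.02046, 0.013)  len=1.2161
  (v4,v8,v5) [--+] → (-1.67772, 1.26425, 0.013)–(0.657282, 2.02294, 0.013)  len=2.4552
  (v5,v8,v9) [+-+] → (-1.67772, 1.26425, 0.013)–(-1.72078, 1.25026, 0.013)  len=0.0453
  (v5,v9,v6) [++-] → (0.288552, 1.00647, 0.013)–(0.331616, 1.02046, 0.013)  len=0.0453
  (v6,v9,v10) [-+-] → (0.288552, 1.00647, 0.013)–(-0.868116, 0.630741, 0.013)  len=1.2162
  (v8,v12,v9) [--+] → (-1.72078, -1.20498, 0.013)–(-1.72078, 1.25026, 0.013)  len=2.4552
  (v9,v12,v13) [+-+] → (-1.72078, -1.20498, 0.013)–(-1.72078, -1.25026, 0.013)  len=0.0453
  (v9,v13,v10) [++-] → (-0.868116, 0.585458, 0.013)–(-0.868116, 0.630741, 0.013)  len=0.0453
  (v10,v13,v14) [-+-] → (-0.868116, 0.585458, 0.013)–(-0.868116, -0.630741, 0.013)  len=1.2162
  (v12,v16,v13) [--+] → (0.614218, -2.00894, 0.013)–(-1.72078, -1.25026, 0.013)  len=2.4552
  (v13,v16,v17) [+-+] → (0.614218, -2.00894, 0.013)–(0.657282, -2.02294, 0.013)  len=0.0453
  (v13,v17,v14) [++-] → (-0.825052, -0.644733, 0.013)–(-0.868116, -0.630741, 0.013)  len=0.0453
  (v14,v17,v18) [-+-] → (-0.825052, -0.644733, 0.013)–(0.331616, -1.02046, 0.013)  len=1.2162
  (v16,v0,v17) [--+] → (2.10038, -0.0366335, 0.013)–(0.657282, -2.02294, 0.013)  len=2.4552
  (v17,v0,v1) [+-+] → (2.10038, -0.0366335, 0.013)–(2.127, 0, 0.013)  len=0.0453
  (v17,v1,v18) [++-] → (0.358232, -0.983831, 0.013)–(0.331616, -1.02046, 0.013)  len=0.0453
  (v18,v1,v2) [-+-] → (0.358232, -0.983831, 0.013)–(1.073, 0, 0.013)  len=1.2161

Chained into 2 loop(s):
  loop 1: 10 segments, perimeter = 12.5023
  loop 2: 10 segments, perimeter = 6.3071
Total perimeter = 18.809

loops=2 perimeter=18.809


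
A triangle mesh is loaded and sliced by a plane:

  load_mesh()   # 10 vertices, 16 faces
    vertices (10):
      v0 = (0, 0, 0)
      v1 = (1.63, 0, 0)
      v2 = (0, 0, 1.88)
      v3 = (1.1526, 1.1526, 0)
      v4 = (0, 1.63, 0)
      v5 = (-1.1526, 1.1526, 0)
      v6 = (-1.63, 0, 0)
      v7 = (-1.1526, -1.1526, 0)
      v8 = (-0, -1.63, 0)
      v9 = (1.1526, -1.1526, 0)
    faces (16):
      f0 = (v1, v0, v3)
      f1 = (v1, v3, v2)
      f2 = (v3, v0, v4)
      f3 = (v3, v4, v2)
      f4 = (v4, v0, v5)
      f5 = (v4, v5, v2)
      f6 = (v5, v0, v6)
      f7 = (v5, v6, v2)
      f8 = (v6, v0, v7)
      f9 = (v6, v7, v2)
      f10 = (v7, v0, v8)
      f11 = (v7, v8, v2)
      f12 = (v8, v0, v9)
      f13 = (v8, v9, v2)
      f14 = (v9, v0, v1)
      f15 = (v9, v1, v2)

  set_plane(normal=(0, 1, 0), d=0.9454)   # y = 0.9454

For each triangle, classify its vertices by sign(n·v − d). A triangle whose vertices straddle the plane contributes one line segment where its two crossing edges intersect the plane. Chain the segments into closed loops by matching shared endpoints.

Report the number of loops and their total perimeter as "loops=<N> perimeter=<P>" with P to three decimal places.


loops=1 perimeter=5.467

Straddling triangles (8 of 16):
  (v1,v0,v3) [--+] → (0.9454, 0.9454, 0)–(1.23842, 0.9454, 0)  len=0.2930
  (v1,v3,v2) [-+-] → (1.23842, 0.9454, 0)–(0.9454, 0.9454, 0.337963)  len=0.4473
  (v3,v0,v4) [+-+] → (0.9454, 0.9454, 0)–(0, 0.9454, 0)  len=0.9454
  (v3,v4,v2) [++-] → (0, 0.9454, 0.7896)–(0.9454, 0.9454, 0.337963)  len=1.0477
  (v4,v0,v5) [+-+] → (0, 0.9454, 0)–(-0.9454, 0.9454, 0)  len=0.9454
  (v4,v5,v2) [++-] → (-0.9454, 0.9454, 0.337963)–(0, 0.9454, 0.7896)  len=1.0477
  (v5,v0,v6) [+--] → (-0.9454, 0.9454, 0)–(-1.23842, 0.9454, 0)  len=0.2930
  (v5,v6,v2) [+--] → (-1.23842, 0.9454, 0)–(-0.9454, 0.9454, 0.337963)  len=0.4473

Chained into 1 loop(s):
  loop 1: 8 segments, perimeter = 5.4669
Total perimeter = 5.467
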